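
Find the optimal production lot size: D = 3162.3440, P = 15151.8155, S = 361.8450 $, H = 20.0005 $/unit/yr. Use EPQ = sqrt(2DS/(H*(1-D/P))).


1 - D/P = 1 - 0.2087 = 0.7913
H*(1-D/P) = 15.8262
2DS = 2288556.7294
EPQ = sqrt(144605.7170) = 380.2706

380.2706 units


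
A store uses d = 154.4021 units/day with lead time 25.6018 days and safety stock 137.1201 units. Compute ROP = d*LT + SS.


d*LT = 154.4021 * 25.6018 = 3952.9717
ROP = 3952.9717 + 137.1201 = 4090.0918

4090.0918 units


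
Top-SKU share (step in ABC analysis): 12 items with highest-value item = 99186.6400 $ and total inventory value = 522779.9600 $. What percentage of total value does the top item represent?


Top item = 99186.6400
Total = 522779.9600
Percentage = 99186.6400 / 522779.9600 * 100 = 18.9729

18.9729%


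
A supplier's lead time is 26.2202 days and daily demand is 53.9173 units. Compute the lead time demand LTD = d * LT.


LTD = 53.9173 * 26.2202 = 1413.7224

1413.7224 units


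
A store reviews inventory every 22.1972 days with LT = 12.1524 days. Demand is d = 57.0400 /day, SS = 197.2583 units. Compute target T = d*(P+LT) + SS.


P + LT = 34.3496
d*(P+LT) = 57.0400 * 34.3496 = 1959.3012
T = 1959.3012 + 197.2583 = 2156.5595

2156.5595 units


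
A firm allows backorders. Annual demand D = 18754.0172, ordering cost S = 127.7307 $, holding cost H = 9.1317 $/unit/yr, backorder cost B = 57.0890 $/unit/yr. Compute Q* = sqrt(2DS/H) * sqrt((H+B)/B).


sqrt(2DS/H) = 724.3258
sqrt((H+B)/B) = 1.0770
Q* = 724.3258 * 1.0770 = 780.1078

780.1078 units


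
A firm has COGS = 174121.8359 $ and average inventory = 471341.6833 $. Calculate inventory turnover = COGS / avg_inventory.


Turnover = 174121.8359 / 471341.6833 = 0.3694

0.3694


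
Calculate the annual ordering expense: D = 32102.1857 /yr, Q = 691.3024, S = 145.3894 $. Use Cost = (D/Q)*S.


Number of orders = D/Q = 46.4373
Cost = 46.4373 * 145.3894 = 6751.4846

6751.4846 $/yr


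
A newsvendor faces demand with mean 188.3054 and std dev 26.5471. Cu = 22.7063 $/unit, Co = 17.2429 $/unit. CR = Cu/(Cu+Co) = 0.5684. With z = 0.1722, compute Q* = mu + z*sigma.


CR = Cu/(Cu+Co) = 22.7063/(22.7063+17.2429) = 0.5684
z = 0.1722
Q* = 188.3054 + 0.1722 * 26.5471 = 192.8768

192.8768 units


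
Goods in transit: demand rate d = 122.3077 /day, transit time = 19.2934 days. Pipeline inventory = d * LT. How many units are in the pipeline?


Pipeline = 122.3077 * 19.2934 = 2359.7314

2359.7314 units


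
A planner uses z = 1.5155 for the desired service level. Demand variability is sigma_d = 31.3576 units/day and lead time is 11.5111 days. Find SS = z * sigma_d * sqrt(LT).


sqrt(LT) = sqrt(11.5111) = 3.3928
SS = 1.5155 * 31.3576 * 3.3928 = 161.2342

161.2342 units


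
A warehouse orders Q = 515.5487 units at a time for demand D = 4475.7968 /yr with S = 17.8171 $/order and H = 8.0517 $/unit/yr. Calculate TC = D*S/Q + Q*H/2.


Ordering cost = D*S/Q = 154.6813
Holding cost = Q*H/2 = 2075.5217
TC = 154.6813 + 2075.5217 = 2230.2030

2230.2030 $/yr


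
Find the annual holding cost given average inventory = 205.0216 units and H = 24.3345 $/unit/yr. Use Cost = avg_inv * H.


Cost = 205.0216 * 24.3345 = 4989.0981

4989.0981 $/yr


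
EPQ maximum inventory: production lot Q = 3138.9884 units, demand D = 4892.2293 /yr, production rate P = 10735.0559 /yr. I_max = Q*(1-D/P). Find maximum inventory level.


D/P = 0.4557
1 - D/P = 0.5443
I_max = 3138.9884 * 0.5443 = 1708.4741

1708.4741 units


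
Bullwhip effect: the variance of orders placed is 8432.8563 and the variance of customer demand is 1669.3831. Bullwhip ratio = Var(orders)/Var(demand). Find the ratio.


BW = 8432.8563 / 1669.3831 = 5.0515

5.0515


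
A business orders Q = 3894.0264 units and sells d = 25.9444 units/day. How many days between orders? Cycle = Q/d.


Cycle = 3894.0264 / 25.9444 = 150.0912

150.0912 days


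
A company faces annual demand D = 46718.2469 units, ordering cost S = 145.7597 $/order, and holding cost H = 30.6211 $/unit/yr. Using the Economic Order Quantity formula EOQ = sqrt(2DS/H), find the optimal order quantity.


2*D*S = 2 * 46718.2469 * 145.7597 = 13619275.3053
2*D*S/H = 444767.6702
EOQ = sqrt(444767.6702) = 666.9090

666.9090 units


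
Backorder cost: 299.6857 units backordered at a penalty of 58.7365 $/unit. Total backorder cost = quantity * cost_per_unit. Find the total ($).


Total = 299.6857 * 58.7365 = 17602.4891

17602.4891 $


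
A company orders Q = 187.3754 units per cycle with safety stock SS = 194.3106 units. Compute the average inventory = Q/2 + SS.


Q/2 = 93.6877
Avg = 93.6877 + 194.3106 = 287.9983

287.9983 units


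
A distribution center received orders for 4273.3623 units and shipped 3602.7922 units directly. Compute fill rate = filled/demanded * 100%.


FR = 3602.7922 / 4273.3623 * 100 = 84.3081

84.3081%


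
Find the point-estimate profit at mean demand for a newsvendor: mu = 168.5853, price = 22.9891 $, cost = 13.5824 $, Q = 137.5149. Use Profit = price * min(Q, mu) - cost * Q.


Sales at mu = min(137.5149, 168.5853) = 137.5149
Revenue = 22.9891 * 137.5149 = 3161.3438
Total cost = 13.5824 * 137.5149 = 1867.7824
Profit = 3161.3438 - 1867.7824 = 1293.5614

1293.5614 $


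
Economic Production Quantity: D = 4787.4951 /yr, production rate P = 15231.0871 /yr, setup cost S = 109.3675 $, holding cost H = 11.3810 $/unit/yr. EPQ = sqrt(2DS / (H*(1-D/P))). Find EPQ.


1 - D/P = 1 - 0.3143 = 0.6857
H*(1-D/P) = 7.8037
2DS = 1047192.7407
EPQ = sqrt(134192.1788) = 366.3225

366.3225 units


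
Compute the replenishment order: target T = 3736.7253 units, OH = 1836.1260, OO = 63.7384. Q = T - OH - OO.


Inventory position = OH + OO = 1836.1260 + 63.7384 = 1899.8644
Q = 3736.7253 - 1899.8644 = 1836.8609

1836.8609 units


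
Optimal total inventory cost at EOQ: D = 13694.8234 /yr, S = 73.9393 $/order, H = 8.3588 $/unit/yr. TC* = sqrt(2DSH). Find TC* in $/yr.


2*D*S*H = 16928001.9597
TC* = sqrt(16928001.9597) = 4114.3653

4114.3653 $/yr


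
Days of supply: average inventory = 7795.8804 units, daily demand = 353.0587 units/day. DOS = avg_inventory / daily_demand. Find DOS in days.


DOS = 7795.8804 / 353.0587 = 22.0810

22.0810 days


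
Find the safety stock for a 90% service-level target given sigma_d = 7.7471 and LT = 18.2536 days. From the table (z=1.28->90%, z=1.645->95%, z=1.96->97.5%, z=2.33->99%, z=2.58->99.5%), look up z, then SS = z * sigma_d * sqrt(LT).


From the table, SL = 90% corresponds to z = 1.28
sqrt(LT) = sqrt(18.2536) = 4.2724
SS = 1.28 * 7.7471 * 4.2724 = 42.3666

42.3666 units


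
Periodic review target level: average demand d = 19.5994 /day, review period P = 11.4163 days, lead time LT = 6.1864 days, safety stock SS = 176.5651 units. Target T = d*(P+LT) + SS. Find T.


P + LT = 17.6027
d*(P+LT) = 19.5994 * 17.6027 = 345.0024
T = 345.0024 + 176.5651 = 521.5675

521.5675 units


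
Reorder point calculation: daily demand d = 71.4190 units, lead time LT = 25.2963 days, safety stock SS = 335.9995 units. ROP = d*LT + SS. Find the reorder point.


d*LT = 71.4190 * 25.2963 = 1806.6364
ROP = 1806.6364 + 335.9995 = 2142.6359

2142.6359 units


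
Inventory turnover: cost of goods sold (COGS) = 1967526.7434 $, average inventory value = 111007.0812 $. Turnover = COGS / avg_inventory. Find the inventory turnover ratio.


Turnover = 1967526.7434 / 111007.0812 = 17.7243

17.7243


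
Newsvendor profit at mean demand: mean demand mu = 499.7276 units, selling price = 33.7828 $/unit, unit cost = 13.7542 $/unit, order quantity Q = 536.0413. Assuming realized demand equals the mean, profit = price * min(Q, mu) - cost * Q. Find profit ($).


Sales at mu = min(536.0413, 499.7276) = 499.7276
Revenue = 33.7828 * 499.7276 = 16882.1976
Total cost = 13.7542 * 536.0413 = 7372.8192
Profit = 16882.1976 - 7372.8192 = 9509.3783

9509.3783 $


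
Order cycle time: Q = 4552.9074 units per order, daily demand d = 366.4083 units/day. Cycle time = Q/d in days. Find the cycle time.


Cycle = 4552.9074 / 366.4083 = 12.4258

12.4258 days


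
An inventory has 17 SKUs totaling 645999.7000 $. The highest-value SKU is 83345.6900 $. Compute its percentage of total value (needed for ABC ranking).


Top item = 83345.6900
Total = 645999.7000
Percentage = 83345.6900 / 645999.7000 * 100 = 12.9018

12.9018%


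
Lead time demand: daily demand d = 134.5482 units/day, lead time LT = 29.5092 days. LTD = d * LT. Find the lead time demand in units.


LTD = 134.5482 * 29.5092 = 3970.4097

3970.4097 units


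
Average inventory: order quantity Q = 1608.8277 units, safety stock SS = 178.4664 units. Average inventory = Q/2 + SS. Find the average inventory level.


Q/2 = 804.4139
Avg = 804.4139 + 178.4664 = 982.8803

982.8803 units


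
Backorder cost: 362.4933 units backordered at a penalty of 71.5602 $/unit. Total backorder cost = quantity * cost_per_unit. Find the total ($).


Total = 362.4933 * 71.5602 = 25940.0930

25940.0930 $


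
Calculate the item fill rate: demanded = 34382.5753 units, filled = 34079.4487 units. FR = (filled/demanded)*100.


FR = 34079.4487 / 34382.5753 * 100 = 99.1184

99.1184%


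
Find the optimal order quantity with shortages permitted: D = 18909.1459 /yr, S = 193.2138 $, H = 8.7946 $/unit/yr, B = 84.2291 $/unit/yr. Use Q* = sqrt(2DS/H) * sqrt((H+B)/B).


sqrt(2DS/H) = 911.5111
sqrt((H+B)/B) = 1.0509
Q* = 911.5111 * 1.0509 = 957.9166

957.9166 units


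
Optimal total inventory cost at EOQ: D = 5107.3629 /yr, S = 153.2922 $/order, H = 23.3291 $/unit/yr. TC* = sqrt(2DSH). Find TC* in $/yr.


2*D*S*H = 36529586.3932
TC* = sqrt(36529586.3932) = 6043.9711

6043.9711 $/yr


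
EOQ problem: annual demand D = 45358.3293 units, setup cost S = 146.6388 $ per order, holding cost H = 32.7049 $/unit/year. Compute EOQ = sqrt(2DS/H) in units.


2*D*S = 2 * 45358.3293 * 146.6388 = 13302581.9571
2*D*S/H = 406745.8380
EOQ = sqrt(406745.8380) = 637.7663

637.7663 units


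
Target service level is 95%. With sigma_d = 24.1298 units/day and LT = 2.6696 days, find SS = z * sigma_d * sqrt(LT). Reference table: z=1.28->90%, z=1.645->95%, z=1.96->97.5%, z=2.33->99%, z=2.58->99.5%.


From the table, SL = 95% corresponds to z = 1.645
sqrt(LT) = sqrt(2.6696) = 1.6339
SS = 1.645 * 24.1298 * 1.6339 = 64.8549

64.8549 units


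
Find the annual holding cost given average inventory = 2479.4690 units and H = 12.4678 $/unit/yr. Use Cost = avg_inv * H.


Cost = 2479.4690 * 12.4678 = 30913.5236

30913.5236 $/yr


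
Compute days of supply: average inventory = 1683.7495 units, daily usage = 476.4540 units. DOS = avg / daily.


DOS = 1683.7495 / 476.4540 = 3.5339

3.5339 days


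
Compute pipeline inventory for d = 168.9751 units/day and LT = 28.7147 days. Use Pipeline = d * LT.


Pipeline = 168.9751 * 28.7147 = 4852.0693

4852.0693 units


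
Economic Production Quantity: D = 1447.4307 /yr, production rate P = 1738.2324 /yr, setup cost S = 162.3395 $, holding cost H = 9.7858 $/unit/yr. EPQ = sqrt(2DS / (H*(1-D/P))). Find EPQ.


1 - D/P = 1 - 0.8327 = 0.1673
H*(1-D/P) = 1.6371
2DS = 469950.3522
EPQ = sqrt(287055.9437) = 535.7760

535.7760 units


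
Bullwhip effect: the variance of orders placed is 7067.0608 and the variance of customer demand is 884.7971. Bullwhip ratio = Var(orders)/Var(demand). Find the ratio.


BW = 7067.0608 / 884.7971 = 7.9872

7.9872


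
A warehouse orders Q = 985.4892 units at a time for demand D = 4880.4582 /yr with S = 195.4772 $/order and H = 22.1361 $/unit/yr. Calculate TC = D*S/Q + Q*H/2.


Ordering cost = D*S/Q = 968.0657
Holding cost = Q*H/2 = 10907.4437
TC = 968.0657 + 10907.4437 = 11875.5095

11875.5095 $/yr


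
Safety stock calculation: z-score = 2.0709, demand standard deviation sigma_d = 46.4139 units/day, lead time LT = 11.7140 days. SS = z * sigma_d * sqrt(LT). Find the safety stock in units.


sqrt(LT) = sqrt(11.7140) = 3.4226
SS = 2.0709 * 46.4139 * 3.4226 = 328.9727

328.9727 units


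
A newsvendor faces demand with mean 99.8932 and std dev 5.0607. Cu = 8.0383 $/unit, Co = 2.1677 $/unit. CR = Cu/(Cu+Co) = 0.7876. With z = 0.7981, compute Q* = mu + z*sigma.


CR = Cu/(Cu+Co) = 8.0383/(8.0383+2.1677) = 0.7876
z = 0.7981
Q* = 99.8932 + 0.7981 * 5.0607 = 103.9321

103.9321 units


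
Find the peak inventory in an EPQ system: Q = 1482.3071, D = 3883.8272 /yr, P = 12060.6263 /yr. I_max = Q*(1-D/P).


D/P = 0.3220
1 - D/P = 0.6780
I_max = 1482.3071 * 0.6780 = 1004.9667

1004.9667 units


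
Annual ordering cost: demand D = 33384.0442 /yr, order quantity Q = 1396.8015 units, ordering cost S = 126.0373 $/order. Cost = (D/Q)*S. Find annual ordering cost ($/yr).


Number of orders = D/Q = 23.9003
Cost = 23.9003 * 126.0373 = 3012.3355

3012.3355 $/yr


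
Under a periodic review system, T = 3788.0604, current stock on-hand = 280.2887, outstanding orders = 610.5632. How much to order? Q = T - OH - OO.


Inventory position = OH + OO = 280.2887 + 610.5632 = 890.8519
Q = 3788.0604 - 890.8519 = 2897.2085

2897.2085 units


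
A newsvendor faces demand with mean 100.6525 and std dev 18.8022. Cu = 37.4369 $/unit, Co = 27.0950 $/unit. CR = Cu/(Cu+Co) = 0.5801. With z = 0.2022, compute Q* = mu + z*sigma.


CR = Cu/(Cu+Co) = 37.4369/(37.4369+27.0950) = 0.5801
z = 0.2022
Q* = 100.6525 + 0.2022 * 18.8022 = 104.4543

104.4543 units


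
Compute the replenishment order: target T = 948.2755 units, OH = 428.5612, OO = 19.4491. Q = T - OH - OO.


Inventory position = OH + OO = 428.5612 + 19.4491 = 448.0103
Q = 948.2755 - 448.0103 = 500.2652

500.2652 units


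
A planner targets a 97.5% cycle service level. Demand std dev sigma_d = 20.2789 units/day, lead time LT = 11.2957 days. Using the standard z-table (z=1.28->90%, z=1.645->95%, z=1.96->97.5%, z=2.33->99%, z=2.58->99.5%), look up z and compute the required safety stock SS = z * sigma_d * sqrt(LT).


From the table, SL = 97.5% corresponds to z = 1.96
sqrt(LT) = sqrt(11.2957) = 3.3609
SS = 1.96 * 20.2789 * 3.3609 = 133.5848

133.5848 units


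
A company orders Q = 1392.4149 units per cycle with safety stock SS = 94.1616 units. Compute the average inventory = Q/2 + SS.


Q/2 = 696.2074
Avg = 696.2074 + 94.1616 = 790.3691

790.3691 units


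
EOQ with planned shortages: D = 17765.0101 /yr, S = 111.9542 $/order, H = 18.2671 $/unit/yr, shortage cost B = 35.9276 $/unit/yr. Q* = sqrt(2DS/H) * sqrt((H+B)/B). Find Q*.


sqrt(2DS/H) = 466.6412
sqrt((H+B)/B) = 1.2282
Q* = 466.6412 * 1.2282 = 573.1225

573.1225 units


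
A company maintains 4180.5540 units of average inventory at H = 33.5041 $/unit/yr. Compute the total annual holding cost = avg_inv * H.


Cost = 4180.5540 * 33.5041 = 140065.6993

140065.6993 $/yr


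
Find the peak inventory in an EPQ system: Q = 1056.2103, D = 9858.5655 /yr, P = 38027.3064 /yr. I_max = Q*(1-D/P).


D/P = 0.2592
1 - D/P = 0.7408
I_max = 1056.2103 * 0.7408 = 782.3882

782.3882 units


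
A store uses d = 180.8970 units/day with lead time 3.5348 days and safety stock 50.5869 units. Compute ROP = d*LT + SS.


d*LT = 180.8970 * 3.5348 = 639.4347
ROP = 639.4347 + 50.5869 = 690.0216

690.0216 units


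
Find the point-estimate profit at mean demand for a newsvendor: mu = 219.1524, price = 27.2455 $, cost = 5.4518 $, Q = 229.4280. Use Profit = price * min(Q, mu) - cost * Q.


Sales at mu = min(229.4280, 219.1524) = 219.1524
Revenue = 27.2455 * 219.1524 = 5970.9167
Total cost = 5.4518 * 229.4280 = 1250.7956
Profit = 5970.9167 - 1250.7956 = 4720.1211

4720.1211 $


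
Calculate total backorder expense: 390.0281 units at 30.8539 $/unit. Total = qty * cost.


Total = 390.0281 * 30.8539 = 12033.8880

12033.8880 $


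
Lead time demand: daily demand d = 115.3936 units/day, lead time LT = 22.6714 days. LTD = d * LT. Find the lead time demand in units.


LTD = 115.3936 * 22.6714 = 2616.1345

2616.1345 units


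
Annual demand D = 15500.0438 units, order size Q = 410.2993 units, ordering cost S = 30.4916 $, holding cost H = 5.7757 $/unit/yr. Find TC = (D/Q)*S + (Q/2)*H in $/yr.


Ordering cost = D*S/Q = 1151.8936
Holding cost = Q*H/2 = 1184.8828
TC = 1151.8936 + 1184.8828 = 2336.7764

2336.7764 $/yr


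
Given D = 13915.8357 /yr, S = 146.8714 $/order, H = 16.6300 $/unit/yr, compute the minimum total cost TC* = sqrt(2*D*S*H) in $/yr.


2*D*S*H = 67978060.9077
TC* = sqrt(67978060.9077) = 8244.8809

8244.8809 $/yr


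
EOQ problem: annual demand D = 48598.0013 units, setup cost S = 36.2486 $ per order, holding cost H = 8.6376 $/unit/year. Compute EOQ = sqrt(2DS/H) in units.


2*D*S = 2 * 48598.0013 * 36.2486 = 3523219.0198
2*D*S/H = 407893.2828
EOQ = sqrt(407893.2828) = 638.6652

638.6652 units


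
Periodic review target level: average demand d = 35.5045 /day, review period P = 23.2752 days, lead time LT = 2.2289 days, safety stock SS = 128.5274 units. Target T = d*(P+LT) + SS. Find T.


P + LT = 25.5041
d*(P+LT) = 35.5045 * 25.5041 = 905.5103
T = 905.5103 + 128.5274 = 1034.0377

1034.0377 units


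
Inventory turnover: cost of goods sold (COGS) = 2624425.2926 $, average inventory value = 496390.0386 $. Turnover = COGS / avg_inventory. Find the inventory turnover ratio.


Turnover = 2624425.2926 / 496390.0386 = 5.2870

5.2870


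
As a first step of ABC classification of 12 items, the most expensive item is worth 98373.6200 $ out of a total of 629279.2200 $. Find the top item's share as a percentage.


Top item = 98373.6200
Total = 629279.2200
Percentage = 98373.6200 / 629279.2200 * 100 = 15.6327

15.6327%


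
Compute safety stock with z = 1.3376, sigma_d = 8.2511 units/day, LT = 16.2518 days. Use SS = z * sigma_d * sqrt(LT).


sqrt(LT) = sqrt(16.2518) = 4.0314
SS = 1.3376 * 8.2511 * 4.0314 = 44.4927

44.4927 units


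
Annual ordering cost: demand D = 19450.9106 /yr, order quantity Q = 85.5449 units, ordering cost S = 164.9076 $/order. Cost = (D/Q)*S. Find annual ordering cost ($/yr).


Number of orders = D/Q = 227.3766
Cost = 227.3766 * 164.9076 = 37496.1334

37496.1334 $/yr


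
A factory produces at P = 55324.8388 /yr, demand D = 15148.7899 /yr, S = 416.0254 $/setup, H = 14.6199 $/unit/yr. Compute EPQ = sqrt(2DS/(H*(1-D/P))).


1 - D/P = 1 - 0.2738 = 0.7262
H*(1-D/P) = 10.6167
2DS = 12604562.7553
EPQ = sqrt(1187233.9743) = 1089.6027

1089.6027 units


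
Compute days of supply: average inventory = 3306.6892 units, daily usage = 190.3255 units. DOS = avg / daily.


DOS = 3306.6892 / 190.3255 = 17.3739

17.3739 days


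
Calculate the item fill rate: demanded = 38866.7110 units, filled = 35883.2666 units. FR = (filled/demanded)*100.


FR = 35883.2666 / 38866.7110 * 100 = 92.3239

92.3239%


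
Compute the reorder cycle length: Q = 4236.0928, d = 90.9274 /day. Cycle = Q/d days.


Cycle = 4236.0928 / 90.9274 = 46.5876

46.5876 days


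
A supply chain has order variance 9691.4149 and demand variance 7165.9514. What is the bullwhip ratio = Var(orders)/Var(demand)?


BW = 9691.4149 / 7165.9514 = 1.3524

1.3524


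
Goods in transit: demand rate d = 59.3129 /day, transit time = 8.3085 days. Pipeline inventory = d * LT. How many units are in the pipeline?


Pipeline = 59.3129 * 8.3085 = 492.8012

492.8012 units


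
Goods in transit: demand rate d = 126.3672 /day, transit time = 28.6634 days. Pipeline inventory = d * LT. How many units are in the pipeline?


Pipeline = 126.3672 * 28.6634 = 3622.1136

3622.1136 units


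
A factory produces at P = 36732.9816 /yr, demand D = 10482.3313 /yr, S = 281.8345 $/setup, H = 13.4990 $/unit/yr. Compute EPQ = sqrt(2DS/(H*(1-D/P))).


1 - D/P = 1 - 0.2854 = 0.7146
H*(1-D/P) = 9.6468
2DS = 5908565.2015
EPQ = sqrt(612486.5410) = 782.6152

782.6152 units


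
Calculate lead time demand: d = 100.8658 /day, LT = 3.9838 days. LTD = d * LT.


LTD = 100.8658 * 3.9838 = 401.8292

401.8292 units


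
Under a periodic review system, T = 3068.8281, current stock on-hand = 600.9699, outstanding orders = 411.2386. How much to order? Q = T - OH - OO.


Inventory position = OH + OO = 600.9699 + 411.2386 = 1012.2085
Q = 3068.8281 - 1012.2085 = 2056.6196

2056.6196 units


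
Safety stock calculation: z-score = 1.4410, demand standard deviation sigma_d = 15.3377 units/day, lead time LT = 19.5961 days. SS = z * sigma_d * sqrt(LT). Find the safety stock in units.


sqrt(LT) = sqrt(19.5961) = 4.4267
SS = 1.4410 * 15.3377 * 4.4267 = 97.8383

97.8383 units


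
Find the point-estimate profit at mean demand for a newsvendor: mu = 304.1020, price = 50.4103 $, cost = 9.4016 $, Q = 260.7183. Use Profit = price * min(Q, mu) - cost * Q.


Sales at mu = min(260.7183, 304.1020) = 260.7183
Revenue = 50.4103 * 260.7183 = 13142.8877
Total cost = 9.4016 * 260.7183 = 2451.1692
Profit = 13142.8877 - 2451.1692 = 10691.7185

10691.7185 $


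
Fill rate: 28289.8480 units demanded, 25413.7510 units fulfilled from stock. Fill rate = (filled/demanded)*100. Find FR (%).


FR = 25413.7510 / 28289.8480 * 100 = 89.8335

89.8335%


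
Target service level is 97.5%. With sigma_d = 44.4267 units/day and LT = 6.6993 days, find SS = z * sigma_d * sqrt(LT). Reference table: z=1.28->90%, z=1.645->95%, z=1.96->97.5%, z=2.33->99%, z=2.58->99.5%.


From the table, SL = 97.5% corresponds to z = 1.96
sqrt(LT) = sqrt(6.6993) = 2.5883
SS = 1.96 * 44.4267 * 2.5883 = 225.3797

225.3797 units


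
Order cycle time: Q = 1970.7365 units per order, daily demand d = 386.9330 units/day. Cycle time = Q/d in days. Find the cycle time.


Cycle = 1970.7365 / 386.9330 = 5.0932

5.0932 days


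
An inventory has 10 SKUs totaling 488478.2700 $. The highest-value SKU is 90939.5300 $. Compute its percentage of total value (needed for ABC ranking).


Top item = 90939.5300
Total = 488478.2700
Percentage = 90939.5300 / 488478.2700 * 100 = 18.6169

18.6169%


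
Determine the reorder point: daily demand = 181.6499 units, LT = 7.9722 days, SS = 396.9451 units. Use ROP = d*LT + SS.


d*LT = 181.6499 * 7.9722 = 1448.1493
ROP = 1448.1493 + 396.9451 = 1845.0944

1845.0944 units


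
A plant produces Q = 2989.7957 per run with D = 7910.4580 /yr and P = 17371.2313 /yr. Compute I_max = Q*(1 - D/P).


D/P = 0.4554
1 - D/P = 0.5446
I_max = 2989.7957 * 0.5446 = 1628.3117

1628.3117 units


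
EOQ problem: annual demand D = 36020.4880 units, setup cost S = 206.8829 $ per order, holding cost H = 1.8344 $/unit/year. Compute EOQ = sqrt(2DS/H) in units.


2*D*S = 2 * 36020.4880 * 206.8829 = 14904046.0337
2*D*S/H = 8124752.5260
EOQ = sqrt(8124752.5260) = 2850.3952

2850.3952 units


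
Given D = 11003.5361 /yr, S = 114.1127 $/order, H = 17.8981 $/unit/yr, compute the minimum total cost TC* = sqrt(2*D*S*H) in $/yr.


2*D*S*H = 44947255.6141
TC* = sqrt(44947255.6141) = 6704.2714

6704.2714 $/yr


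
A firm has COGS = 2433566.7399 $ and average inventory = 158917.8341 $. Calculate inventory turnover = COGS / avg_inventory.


Turnover = 2433566.7399 / 158917.8341 = 15.3134

15.3134


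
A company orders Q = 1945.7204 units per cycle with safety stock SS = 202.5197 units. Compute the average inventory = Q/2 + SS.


Q/2 = 972.8602
Avg = 972.8602 + 202.5197 = 1175.3799

1175.3799 units


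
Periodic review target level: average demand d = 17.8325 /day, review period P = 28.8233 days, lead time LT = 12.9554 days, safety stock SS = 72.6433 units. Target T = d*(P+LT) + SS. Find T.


P + LT = 41.7787
d*(P+LT) = 17.8325 * 41.7787 = 745.0187
T = 745.0187 + 72.6433 = 817.6620

817.6620 units


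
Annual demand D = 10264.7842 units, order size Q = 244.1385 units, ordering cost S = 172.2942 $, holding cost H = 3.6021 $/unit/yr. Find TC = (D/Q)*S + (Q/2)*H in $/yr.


Ordering cost = D*S/Q = 7244.0962
Holding cost = Q*H/2 = 439.7056
TC = 7244.0962 + 439.7056 = 7683.8019

7683.8019 $/yr


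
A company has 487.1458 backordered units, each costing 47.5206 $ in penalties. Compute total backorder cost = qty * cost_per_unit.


Total = 487.1458 * 47.5206 = 23149.4607

23149.4607 $


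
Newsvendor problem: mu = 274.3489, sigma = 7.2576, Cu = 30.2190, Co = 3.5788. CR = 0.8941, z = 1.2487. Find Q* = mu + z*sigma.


CR = Cu/(Cu+Co) = 30.2190/(30.2190+3.5788) = 0.8941
z = 1.2487
Q* = 274.3489 + 1.2487 * 7.2576 = 283.4115

283.4115 units


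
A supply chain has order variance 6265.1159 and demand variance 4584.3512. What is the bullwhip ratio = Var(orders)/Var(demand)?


BW = 6265.1159 / 4584.3512 = 1.3666

1.3666


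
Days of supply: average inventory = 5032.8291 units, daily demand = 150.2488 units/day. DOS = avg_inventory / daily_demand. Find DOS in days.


DOS = 5032.8291 / 150.2488 = 33.4966

33.4966 days


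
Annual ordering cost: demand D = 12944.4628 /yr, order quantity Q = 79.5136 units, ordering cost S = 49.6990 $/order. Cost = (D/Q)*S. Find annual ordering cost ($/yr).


Number of orders = D/Q = 162.7956
Cost = 162.7956 * 49.6990 = 8090.7776

8090.7776 $/yr


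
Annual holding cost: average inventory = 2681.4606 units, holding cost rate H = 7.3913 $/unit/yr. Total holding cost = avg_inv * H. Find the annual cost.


Cost = 2681.4606 * 7.3913 = 19819.4797

19819.4797 $/yr


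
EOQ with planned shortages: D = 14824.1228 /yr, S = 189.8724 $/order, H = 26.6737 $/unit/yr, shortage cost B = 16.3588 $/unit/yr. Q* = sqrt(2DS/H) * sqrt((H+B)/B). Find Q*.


sqrt(2DS/H) = 459.3977
sqrt((H+B)/B) = 1.6219
Q* = 459.3977 * 1.6219 = 745.0945

745.0945 units


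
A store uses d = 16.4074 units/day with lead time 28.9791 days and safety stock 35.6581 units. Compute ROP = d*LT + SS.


d*LT = 16.4074 * 28.9791 = 475.4717
ROP = 475.4717 + 35.6581 = 511.1298

511.1298 units


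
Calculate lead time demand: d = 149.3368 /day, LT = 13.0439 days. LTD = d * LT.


LTD = 149.3368 * 13.0439 = 1947.9343

1947.9343 units


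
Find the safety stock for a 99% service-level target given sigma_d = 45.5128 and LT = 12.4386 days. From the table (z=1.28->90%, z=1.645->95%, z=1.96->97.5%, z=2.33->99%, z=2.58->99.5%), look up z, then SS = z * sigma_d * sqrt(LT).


From the table, SL = 99% corresponds to z = 2.33
sqrt(LT) = sqrt(12.4386) = 3.5268
SS = 2.33 * 45.5128 * 3.5268 = 374.0031

374.0031 units


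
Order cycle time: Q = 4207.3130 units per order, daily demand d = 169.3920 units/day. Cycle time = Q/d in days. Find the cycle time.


Cycle = 4207.3130 / 169.3920 = 24.8377

24.8377 days


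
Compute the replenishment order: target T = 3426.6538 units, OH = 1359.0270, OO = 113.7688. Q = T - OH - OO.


Inventory position = OH + OO = 1359.0270 + 113.7688 = 1472.7958
Q = 3426.6538 - 1472.7958 = 1953.8580

1953.8580 units


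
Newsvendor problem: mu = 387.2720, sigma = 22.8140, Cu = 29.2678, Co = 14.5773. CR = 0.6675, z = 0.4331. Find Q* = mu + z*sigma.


CR = Cu/(Cu+Co) = 29.2678/(29.2678+14.5773) = 0.6675
z = 0.4331
Q* = 387.2720 + 0.4331 * 22.8140 = 397.1527

397.1527 units


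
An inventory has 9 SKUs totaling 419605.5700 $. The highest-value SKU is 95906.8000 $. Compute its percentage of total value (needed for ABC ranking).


Top item = 95906.8000
Total = 419605.5700
Percentage = 95906.8000 / 419605.5700 * 100 = 22.8564

22.8564%


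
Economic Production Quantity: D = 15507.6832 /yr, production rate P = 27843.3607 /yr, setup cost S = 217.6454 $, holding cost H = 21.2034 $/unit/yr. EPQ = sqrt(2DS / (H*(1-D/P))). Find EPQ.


1 - D/P = 1 - 0.5570 = 0.4430
H*(1-D/P) = 9.3939
2DS = 6750351.8263
EPQ = sqrt(718587.3194) = 847.6953

847.6953 units


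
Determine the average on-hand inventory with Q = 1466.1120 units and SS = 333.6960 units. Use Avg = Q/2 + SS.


Q/2 = 733.0560
Avg = 733.0560 + 333.6960 = 1066.7520

1066.7520 units


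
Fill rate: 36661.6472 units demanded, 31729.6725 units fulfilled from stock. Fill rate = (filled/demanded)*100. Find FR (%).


FR = 31729.6725 / 36661.6472 * 100 = 86.5473

86.5473%


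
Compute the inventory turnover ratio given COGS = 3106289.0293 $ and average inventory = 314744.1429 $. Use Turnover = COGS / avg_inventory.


Turnover = 3106289.0293 / 314744.1429 = 9.8693

9.8693


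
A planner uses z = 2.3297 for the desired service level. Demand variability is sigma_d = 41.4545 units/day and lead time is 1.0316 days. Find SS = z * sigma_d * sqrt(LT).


sqrt(LT) = sqrt(1.0316) = 1.0157
SS = 2.3297 * 41.4545 * 1.0157 = 98.0906

98.0906 units


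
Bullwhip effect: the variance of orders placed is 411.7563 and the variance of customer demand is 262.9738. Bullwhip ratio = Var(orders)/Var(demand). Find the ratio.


BW = 411.7563 / 262.9738 = 1.5658

1.5658


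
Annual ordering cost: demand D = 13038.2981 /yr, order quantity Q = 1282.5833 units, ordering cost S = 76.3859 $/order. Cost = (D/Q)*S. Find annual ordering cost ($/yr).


Number of orders = D/Q = 10.1657
Cost = 10.1657 * 76.3859 = 776.5126

776.5126 $/yr


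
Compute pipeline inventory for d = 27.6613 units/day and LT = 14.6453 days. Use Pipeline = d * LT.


Pipeline = 27.6613 * 14.6453 = 405.1080

405.1080 units


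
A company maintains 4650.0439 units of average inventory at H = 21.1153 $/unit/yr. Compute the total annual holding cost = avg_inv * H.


Cost = 4650.0439 * 21.1153 = 98187.0720

98187.0720 $/yr


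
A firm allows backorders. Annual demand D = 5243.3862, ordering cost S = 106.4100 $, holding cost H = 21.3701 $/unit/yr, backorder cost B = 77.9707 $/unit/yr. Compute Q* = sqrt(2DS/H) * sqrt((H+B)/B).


sqrt(2DS/H) = 228.5119
sqrt((H+B)/B) = 1.1288
Q* = 228.5119 * 1.1288 = 257.9330

257.9330 units


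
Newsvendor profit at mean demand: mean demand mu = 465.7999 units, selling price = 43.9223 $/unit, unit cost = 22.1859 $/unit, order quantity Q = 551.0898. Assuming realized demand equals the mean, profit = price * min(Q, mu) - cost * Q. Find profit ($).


Sales at mu = min(551.0898, 465.7999) = 465.7999
Revenue = 43.9223 * 465.7999 = 20459.0029
Total cost = 22.1859 * 551.0898 = 12226.4232
Profit = 20459.0029 - 12226.4232 = 8232.5798

8232.5798 $


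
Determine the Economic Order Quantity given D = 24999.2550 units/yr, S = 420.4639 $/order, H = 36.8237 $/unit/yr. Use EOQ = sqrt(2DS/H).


2*D*S = 2 * 24999.2550 * 420.4639 = 21022568.5088
2*D*S/H = 570897.7780
EOQ = sqrt(570897.7780) = 755.5778

755.5778 units


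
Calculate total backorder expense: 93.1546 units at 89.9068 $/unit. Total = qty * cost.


Total = 93.1546 * 89.9068 = 8375.2320

8375.2320 $


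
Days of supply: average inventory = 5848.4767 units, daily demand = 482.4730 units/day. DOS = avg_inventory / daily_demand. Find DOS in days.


DOS = 5848.4767 / 482.4730 = 12.1219

12.1219 days


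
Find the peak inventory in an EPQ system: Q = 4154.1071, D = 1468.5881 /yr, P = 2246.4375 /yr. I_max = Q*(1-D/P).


D/P = 0.6537
1 - D/P = 0.3463
I_max = 4154.1071 * 0.3463 = 1438.3973

1438.3973 units


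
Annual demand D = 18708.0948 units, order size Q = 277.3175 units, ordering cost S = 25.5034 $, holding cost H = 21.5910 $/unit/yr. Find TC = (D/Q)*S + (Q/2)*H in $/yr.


Ordering cost = D*S/Q = 1720.4829
Holding cost = Q*H/2 = 2993.7811
TC = 1720.4829 + 2993.7811 = 4714.2640

4714.2640 $/yr


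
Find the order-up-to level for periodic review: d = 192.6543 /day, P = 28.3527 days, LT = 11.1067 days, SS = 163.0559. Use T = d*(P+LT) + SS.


P + LT = 39.4594
d*(P+LT) = 192.6543 * 39.4594 = 7602.0231
T = 7602.0231 + 163.0559 = 7765.0790

7765.0790 units


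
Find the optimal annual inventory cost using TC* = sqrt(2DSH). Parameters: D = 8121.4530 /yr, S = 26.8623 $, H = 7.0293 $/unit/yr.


2*D*S*H = 3067036.9261
TC* = sqrt(3067036.9261) = 1751.2958

1751.2958 $/yr


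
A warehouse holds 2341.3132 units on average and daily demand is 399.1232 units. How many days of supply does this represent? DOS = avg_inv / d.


DOS = 2341.3132 / 399.1232 = 5.8661

5.8661 days


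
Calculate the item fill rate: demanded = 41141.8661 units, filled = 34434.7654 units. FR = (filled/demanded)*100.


FR = 34434.7654 / 41141.8661 * 100 = 83.6976

83.6976%


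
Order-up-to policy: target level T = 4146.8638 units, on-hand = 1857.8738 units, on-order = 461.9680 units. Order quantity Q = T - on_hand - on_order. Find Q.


Inventory position = OH + OO = 1857.8738 + 461.9680 = 2319.8418
Q = 4146.8638 - 2319.8418 = 1827.0220

1827.0220 units


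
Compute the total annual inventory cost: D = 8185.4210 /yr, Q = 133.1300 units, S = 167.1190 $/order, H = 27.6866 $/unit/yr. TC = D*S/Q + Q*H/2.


Ordering cost = D*S/Q = 10275.2150
Holding cost = Q*H/2 = 1842.9585
TC = 10275.2150 + 1842.9585 = 12118.1735

12118.1735 $/yr


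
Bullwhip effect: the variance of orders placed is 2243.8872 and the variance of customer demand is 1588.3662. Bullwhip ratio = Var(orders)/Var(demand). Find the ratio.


BW = 2243.8872 / 1588.3662 = 1.4127

1.4127


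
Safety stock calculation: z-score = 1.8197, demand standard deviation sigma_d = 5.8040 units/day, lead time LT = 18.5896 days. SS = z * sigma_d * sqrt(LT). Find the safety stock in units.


sqrt(LT) = sqrt(18.5896) = 4.3116
SS = 1.8197 * 5.8040 * 4.3116 = 45.5368

45.5368 units


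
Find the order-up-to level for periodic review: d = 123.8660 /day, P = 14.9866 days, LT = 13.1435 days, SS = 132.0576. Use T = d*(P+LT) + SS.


P + LT = 28.1301
d*(P+LT) = 123.8660 * 28.1301 = 3484.3630
T = 3484.3630 + 132.0576 = 3616.4206

3616.4206 units


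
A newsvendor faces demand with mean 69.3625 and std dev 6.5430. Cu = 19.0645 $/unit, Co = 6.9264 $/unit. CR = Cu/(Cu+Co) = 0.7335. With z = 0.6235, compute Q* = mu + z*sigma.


CR = Cu/(Cu+Co) = 19.0645/(19.0645+6.9264) = 0.7335
z = 0.6235
Q* = 69.3625 + 0.6235 * 6.5430 = 73.4421

73.4421 units


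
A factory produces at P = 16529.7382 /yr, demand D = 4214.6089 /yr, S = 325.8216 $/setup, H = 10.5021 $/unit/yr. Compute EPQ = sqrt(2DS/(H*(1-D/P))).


1 - D/P = 1 - 0.2550 = 0.7450
H*(1-D/P) = 7.8244
2DS = 2746421.2303
EPQ = sqrt(351008.7943) = 592.4600

592.4600 units


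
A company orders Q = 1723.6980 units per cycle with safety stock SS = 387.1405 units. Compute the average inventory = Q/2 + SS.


Q/2 = 861.8490
Avg = 861.8490 + 387.1405 = 1248.9895

1248.9895 units


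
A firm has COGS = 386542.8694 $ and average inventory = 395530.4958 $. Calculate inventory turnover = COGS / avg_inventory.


Turnover = 386542.8694 / 395530.4958 = 0.9773

0.9773


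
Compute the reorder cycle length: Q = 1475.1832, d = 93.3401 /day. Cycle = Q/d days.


Cycle = 1475.1832 / 93.3401 = 15.8044

15.8044 days


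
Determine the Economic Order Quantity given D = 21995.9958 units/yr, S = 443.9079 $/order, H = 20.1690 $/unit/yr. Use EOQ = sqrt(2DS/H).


2*D*S = 2 * 21995.9958 * 443.9079 = 19528392.6080
2*D*S/H = 968238.0191
EOQ = sqrt(968238.0191) = 983.9909

983.9909 units


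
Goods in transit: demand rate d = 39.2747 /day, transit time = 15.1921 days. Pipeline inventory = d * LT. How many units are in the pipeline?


Pipeline = 39.2747 * 15.1921 = 596.6652

596.6652 units


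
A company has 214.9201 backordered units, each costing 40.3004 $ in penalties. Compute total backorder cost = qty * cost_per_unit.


Total = 214.9201 * 40.3004 = 8661.3660

8661.3660 $


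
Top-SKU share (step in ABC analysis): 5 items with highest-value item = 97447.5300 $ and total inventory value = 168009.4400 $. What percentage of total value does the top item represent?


Top item = 97447.5300
Total = 168009.4400
Percentage = 97447.5300 / 168009.4400 * 100 = 58.0012

58.0012%


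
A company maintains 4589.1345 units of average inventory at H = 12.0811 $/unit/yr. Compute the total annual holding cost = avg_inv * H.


Cost = 4589.1345 * 12.0811 = 55441.7928

55441.7928 $/yr


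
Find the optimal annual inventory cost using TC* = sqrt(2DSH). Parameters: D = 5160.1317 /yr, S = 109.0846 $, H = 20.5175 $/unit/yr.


2*D*S*H = 23098228.1817
TC* = sqrt(23098228.1817) = 4806.0616

4806.0616 $/yr


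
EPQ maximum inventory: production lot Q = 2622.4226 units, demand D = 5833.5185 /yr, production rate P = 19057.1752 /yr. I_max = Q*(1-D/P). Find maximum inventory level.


D/P = 0.3061
1 - D/P = 0.6939
I_max = 2622.4226 * 0.6939 = 1819.6829

1819.6829 units


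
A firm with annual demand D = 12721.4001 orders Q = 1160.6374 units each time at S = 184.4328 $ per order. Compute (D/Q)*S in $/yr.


Number of orders = D/Q = 10.9607
Cost = 10.9607 * 184.4328 = 2021.5129

2021.5129 $/yr


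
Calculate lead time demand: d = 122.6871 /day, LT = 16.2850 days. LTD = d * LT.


LTD = 122.6871 * 16.2850 = 1997.9594

1997.9594 units


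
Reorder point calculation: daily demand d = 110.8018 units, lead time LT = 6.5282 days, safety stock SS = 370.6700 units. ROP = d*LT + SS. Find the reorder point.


d*LT = 110.8018 * 6.5282 = 723.3363
ROP = 723.3363 + 370.6700 = 1094.0063

1094.0063 units


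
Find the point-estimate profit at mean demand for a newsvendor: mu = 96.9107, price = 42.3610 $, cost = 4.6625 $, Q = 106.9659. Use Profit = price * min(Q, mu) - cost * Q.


Sales at mu = min(106.9659, 96.9107) = 96.9107
Revenue = 42.3610 * 96.9107 = 4105.2342
Total cost = 4.6625 * 106.9659 = 498.7285
Profit = 4105.2342 - 498.7285 = 3606.5057

3606.5057 $


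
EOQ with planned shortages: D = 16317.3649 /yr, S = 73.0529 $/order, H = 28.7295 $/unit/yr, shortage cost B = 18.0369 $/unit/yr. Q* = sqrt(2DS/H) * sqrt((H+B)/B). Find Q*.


sqrt(2DS/H) = 288.0678
sqrt((H+B)/B) = 1.6102
Q* = 288.0678 * 1.6102 = 463.8534

463.8534 units


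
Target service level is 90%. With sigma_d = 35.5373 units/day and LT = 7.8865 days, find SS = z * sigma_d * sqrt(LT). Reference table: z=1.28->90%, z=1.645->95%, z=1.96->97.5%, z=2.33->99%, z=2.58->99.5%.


From the table, SL = 90% corresponds to z = 1.28
sqrt(LT) = sqrt(7.8865) = 2.8083
SS = 1.28 * 35.5373 * 2.8083 = 127.7428

127.7428 units


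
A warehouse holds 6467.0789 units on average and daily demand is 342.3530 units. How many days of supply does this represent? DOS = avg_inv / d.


DOS = 6467.0789 / 342.3530 = 18.8901

18.8901 days


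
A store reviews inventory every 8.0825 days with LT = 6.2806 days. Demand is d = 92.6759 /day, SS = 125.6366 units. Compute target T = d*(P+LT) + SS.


P + LT = 14.3631
d*(P+LT) = 92.6759 * 14.3631 = 1331.1132
T = 1331.1132 + 125.6366 = 1456.7498

1456.7498 units


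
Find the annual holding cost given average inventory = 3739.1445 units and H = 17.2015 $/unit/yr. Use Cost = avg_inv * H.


Cost = 3739.1445 * 17.2015 = 64318.8941

64318.8941 $/yr


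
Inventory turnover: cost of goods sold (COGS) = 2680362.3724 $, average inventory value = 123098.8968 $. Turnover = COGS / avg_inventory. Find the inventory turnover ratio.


Turnover = 2680362.3724 / 123098.8968 = 21.7741

21.7741


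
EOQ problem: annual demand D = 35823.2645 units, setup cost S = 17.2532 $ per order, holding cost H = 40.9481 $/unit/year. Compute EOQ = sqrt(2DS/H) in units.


2*D*S = 2 * 35823.2645 * 17.2532 = 1236131.8941
2*D*S/H = 30187.7717
EOQ = sqrt(30187.7717) = 173.7463

173.7463 units


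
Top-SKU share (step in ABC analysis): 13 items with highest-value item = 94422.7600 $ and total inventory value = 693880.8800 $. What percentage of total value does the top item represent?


Top item = 94422.7600
Total = 693880.8800
Percentage = 94422.7600 / 693880.8800 * 100 = 13.6079

13.6079%


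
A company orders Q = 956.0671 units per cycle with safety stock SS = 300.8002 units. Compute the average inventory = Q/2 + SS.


Q/2 = 478.0335
Avg = 478.0335 + 300.8002 = 778.8338

778.8338 units


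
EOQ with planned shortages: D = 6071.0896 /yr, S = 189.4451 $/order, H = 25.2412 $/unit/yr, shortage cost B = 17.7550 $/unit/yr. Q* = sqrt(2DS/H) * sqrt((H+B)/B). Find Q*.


sqrt(2DS/H) = 301.8805
sqrt((H+B)/B) = 1.5562
Q* = 301.8805 * 1.5562 = 469.7748

469.7748 units
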